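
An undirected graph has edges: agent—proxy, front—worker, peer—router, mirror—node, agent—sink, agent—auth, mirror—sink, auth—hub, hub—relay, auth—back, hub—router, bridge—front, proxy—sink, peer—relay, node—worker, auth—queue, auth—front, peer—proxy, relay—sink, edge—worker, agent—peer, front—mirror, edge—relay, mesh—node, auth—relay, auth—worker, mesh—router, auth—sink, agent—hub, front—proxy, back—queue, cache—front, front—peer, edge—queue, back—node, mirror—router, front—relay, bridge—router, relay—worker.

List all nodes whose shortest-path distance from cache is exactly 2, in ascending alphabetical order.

auth, bridge, mirror, peer, proxy, relay, worker

Level 0: cache
Level 1: front
Level 2: auth, bridge, mirror, peer, proxy, relay, worker
Level 3: agent, back, edge, hub, node, queue, router, sink
Level 4: mesh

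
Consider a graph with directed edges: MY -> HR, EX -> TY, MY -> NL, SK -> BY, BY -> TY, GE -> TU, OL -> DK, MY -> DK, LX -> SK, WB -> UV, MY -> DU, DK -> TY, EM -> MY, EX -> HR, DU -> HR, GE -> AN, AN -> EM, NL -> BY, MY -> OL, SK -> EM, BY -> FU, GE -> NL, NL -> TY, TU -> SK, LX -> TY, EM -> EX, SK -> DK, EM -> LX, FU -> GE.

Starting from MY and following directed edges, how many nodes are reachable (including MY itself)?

BFS from MY visits: MY, DK, DU, HR, NL, OL, TY, BY, FU, GE, AN, TU, EM, SK, EX, LX
Reachable nodes: 16 of 18 total.

16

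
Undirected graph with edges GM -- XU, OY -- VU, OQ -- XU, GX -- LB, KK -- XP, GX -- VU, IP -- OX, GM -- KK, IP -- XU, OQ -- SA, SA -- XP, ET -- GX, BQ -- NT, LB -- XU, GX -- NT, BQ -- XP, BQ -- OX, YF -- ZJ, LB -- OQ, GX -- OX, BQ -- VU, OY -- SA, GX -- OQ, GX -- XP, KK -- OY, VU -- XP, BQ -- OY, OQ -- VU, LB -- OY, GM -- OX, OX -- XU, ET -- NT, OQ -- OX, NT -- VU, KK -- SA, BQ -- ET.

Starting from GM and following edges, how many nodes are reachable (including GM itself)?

15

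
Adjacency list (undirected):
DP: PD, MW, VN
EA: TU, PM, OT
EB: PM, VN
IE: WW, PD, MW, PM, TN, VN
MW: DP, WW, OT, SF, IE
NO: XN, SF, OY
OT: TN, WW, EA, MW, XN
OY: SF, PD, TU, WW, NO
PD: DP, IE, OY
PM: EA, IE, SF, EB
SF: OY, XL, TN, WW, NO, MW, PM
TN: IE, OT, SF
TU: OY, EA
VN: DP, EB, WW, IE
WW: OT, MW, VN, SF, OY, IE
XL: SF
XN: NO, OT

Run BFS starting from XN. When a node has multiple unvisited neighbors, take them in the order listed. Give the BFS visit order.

XN, NO, OT, SF, OY, TN, WW, EA, MW, XL, PM, PD, TU, IE, VN, DP, EB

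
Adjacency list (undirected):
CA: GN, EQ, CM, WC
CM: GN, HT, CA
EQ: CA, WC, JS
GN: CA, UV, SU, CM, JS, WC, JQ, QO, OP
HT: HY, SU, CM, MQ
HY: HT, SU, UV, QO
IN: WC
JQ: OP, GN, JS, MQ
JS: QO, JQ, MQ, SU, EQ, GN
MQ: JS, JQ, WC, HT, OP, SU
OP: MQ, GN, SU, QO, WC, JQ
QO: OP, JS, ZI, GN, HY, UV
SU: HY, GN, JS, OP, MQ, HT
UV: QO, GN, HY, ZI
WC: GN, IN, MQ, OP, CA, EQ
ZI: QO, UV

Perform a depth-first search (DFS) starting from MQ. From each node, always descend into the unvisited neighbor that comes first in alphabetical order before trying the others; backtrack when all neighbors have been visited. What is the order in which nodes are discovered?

Visit MQ
MQ → HT
HT → CM
CM → CA
CA → EQ
EQ → JS
JS → GN
GN → JQ
JQ → OP
OP → QO
QO → HY
HY → SU
HY → UV
UV → ZI
OP → WC
WC → IN

MQ -> HT -> CM -> CA -> EQ -> JS -> GN -> JQ -> OP -> QO -> HY -> SU -> UV -> ZI -> WC -> IN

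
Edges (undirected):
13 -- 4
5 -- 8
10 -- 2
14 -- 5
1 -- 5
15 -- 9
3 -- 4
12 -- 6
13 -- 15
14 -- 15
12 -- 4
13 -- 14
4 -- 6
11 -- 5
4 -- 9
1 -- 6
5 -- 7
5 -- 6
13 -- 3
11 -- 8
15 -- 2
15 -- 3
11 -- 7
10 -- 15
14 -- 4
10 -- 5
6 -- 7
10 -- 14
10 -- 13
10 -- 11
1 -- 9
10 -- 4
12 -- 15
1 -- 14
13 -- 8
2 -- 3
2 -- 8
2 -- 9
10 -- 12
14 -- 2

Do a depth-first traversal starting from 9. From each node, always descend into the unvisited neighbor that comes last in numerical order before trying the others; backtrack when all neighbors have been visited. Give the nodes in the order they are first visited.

Visit 9
9 → 15
15 → 14
14 → 13
13 → 10
10 → 12
12 → 6
6 → 7
7 → 11
11 → 8
8 → 5
5 → 1
8 → 2
2 → 3
3 → 4

9 15 14 13 10 12 6 7 11 8 5 1 2 3 4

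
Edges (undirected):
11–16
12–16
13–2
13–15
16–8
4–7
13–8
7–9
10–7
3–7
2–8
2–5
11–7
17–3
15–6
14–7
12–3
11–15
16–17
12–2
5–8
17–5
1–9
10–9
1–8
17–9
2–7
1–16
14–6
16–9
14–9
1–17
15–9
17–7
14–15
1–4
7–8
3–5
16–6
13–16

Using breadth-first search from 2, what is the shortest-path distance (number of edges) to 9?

2

Level 0: 2
Level 1: 5, 7, 8, 12, 13
Level 2: 1, 3, 4, 9, 10, 11, 14, 15, 16, 17
Level 3: 6
9 first appears at level 2.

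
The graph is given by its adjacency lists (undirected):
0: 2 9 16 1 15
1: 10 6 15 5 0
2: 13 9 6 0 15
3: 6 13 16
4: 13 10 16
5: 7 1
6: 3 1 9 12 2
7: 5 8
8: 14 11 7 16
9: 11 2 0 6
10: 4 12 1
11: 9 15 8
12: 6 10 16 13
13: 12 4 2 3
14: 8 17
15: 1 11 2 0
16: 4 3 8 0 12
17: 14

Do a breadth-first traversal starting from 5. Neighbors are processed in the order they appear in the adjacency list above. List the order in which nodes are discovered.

5 7 1 8 10 6 15 0 14 11 16 4 12 3 9 2 17 13

Visit 5; enqueue 7, 1 → queue [7, 1]
Visit 7; enqueue 8 → queue [1, 8]
Visit 1; enqueue 10, 6, 15, 0 → queue [8, 10, 6, 15, 0]
Visit 8; enqueue 14, 11, 16 → queue [10, 6, 15, 0, 14, 11, 16]
Visit 10; enqueue 4, 12 → queue [6, 15, 0, 14, 11, 16, 4, 12]
Visit 6; enqueue 3, 9, 2 → queue [15, 0, 14, 11, 16, 4, 12, 3, 9, 2]
Visit 15 → queue [0, 14, 11, 16, 4, 12, 3, 9, 2]
Visit 0 → queue [14, 11, 16, 4, 12, 3, 9, 2]
Visit 14; enqueue 17 → queue [11, 16, 4, 12, 3, 9, 2, 17]
Visit 11 → queue [16, 4, 12, 3, 9, 2, 17]
Visit 16 → queue [4, 12, 3, 9, 2, 17]
Visit 4; enqueue 13 → queue [12, 3, 9, 2, 17, 13]
Visit 12 → queue [3, 9, 2, 17, 13]
Visit 3 → queue [9, 2, 17, 13]
Visit 9 → queue [2, 17, 13]
Visit 2 → queue [17, 13]
Visit 17 → queue [13]
Visit 13 → queue []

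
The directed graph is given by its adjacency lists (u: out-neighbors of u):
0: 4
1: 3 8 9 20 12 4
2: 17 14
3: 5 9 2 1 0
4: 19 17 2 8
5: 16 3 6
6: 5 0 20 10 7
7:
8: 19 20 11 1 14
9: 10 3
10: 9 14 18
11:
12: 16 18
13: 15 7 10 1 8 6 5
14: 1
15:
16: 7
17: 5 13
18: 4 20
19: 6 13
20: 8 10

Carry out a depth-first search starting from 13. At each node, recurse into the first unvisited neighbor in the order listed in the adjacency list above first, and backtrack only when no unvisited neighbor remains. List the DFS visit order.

13 15 7 10 9 3 5 16 6 0 4 19 17 2 14 1 8 20 11 12 18

Visit 13
13 → 15
13 → 7
13 → 10
10 → 9
9 → 3
3 → 5
5 → 16
5 → 6
6 → 0
0 → 4
4 → 19
4 → 17
4 → 2
2 → 14
14 → 1
1 → 8
8 → 20
8 → 11
1 → 12
12 → 18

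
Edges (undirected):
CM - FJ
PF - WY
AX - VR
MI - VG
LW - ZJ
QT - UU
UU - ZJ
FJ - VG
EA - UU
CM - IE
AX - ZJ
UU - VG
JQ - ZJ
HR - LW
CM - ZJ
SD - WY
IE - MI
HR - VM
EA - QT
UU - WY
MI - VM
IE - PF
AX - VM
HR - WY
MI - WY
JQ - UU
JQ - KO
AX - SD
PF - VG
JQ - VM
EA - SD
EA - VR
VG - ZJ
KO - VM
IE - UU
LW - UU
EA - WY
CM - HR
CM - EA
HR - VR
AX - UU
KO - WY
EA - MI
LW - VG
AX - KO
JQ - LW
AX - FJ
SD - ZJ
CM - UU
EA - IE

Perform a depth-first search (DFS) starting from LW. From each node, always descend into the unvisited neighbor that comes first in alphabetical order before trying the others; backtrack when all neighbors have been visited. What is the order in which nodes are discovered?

Visit LW
LW → HR
HR → CM
CM → EA
EA → IE
IE → MI
MI → VG
VG → FJ
FJ → AX
AX → KO
KO → JQ
JQ → UU
UU → QT
UU → WY
WY → PF
WY → SD
SD → ZJ
JQ → VM
AX → VR

LW -> HR -> CM -> EA -> IE -> MI -> VG -> FJ -> AX -> KO -> JQ -> UU -> QT -> WY -> PF -> SD -> ZJ -> VM -> VR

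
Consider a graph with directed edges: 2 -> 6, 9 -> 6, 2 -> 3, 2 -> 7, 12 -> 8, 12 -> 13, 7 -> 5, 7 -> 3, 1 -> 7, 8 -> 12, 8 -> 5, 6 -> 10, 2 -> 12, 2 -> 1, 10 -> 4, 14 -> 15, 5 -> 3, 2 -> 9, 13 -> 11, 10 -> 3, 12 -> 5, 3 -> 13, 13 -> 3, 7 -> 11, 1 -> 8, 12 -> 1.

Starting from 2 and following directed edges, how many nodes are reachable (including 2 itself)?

BFS from 2 visits: 2, 1, 3, 6, 7, 9, 12, 8, 13, 10, 5, 11, 4
Reachable nodes: 13 of 15 total.

13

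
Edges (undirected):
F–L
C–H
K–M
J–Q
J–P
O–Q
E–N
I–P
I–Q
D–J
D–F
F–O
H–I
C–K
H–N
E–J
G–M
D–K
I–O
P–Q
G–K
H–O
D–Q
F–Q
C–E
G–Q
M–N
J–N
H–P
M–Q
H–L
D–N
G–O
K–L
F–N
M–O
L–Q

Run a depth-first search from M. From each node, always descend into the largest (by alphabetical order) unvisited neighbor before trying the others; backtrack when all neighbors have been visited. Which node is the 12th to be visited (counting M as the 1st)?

F

Visit M
M → Q
Q → P
P → J
J → N
N → H
H → O
O → I
O → G
G → K
K → L
L → F
F → D
K → C
C → E

Visit order: M, Q, P, J, N, H, O, I, G, K, L, F, D, C, E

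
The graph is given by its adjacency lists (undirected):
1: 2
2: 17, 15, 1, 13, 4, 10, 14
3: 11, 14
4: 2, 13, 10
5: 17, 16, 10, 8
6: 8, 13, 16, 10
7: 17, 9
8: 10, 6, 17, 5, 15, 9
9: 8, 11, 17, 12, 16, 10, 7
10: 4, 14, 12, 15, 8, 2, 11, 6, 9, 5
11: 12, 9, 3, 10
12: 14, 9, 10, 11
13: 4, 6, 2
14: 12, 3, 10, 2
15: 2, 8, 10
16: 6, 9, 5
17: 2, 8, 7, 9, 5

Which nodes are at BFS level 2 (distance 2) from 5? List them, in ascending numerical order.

2, 4, 6, 7, 9, 11, 12, 14, 15

Level 0: 5
Level 1: 8, 10, 16, 17
Level 2: 2, 4, 6, 7, 9, 11, 12, 14, 15
Level 3: 1, 3, 13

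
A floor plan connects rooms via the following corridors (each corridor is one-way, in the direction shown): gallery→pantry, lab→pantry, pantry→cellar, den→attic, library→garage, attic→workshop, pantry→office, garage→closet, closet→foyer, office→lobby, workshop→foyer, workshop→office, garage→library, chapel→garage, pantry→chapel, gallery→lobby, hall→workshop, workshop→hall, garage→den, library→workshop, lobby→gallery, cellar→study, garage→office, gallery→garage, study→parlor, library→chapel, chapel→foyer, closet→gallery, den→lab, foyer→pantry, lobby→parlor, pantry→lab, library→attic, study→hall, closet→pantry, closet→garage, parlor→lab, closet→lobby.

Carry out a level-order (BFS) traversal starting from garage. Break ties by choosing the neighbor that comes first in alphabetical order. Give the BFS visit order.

garage, closet, den, library, office, foyer, gallery, lobby, pantry, attic, lab, chapel, workshop, parlor, cellar, hall, study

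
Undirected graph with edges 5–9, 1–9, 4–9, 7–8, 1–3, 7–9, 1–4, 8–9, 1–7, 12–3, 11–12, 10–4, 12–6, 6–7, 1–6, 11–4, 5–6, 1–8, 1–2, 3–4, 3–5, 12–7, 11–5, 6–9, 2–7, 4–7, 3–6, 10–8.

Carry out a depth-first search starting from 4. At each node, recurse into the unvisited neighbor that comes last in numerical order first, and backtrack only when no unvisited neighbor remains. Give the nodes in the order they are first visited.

4, 11, 12, 7, 9, 8, 10, 1, 6, 5, 3, 2

Visit 4
4 → 11
11 → 12
12 → 7
7 → 9
9 → 8
8 → 10
8 → 1
1 → 6
6 → 5
5 → 3
1 → 2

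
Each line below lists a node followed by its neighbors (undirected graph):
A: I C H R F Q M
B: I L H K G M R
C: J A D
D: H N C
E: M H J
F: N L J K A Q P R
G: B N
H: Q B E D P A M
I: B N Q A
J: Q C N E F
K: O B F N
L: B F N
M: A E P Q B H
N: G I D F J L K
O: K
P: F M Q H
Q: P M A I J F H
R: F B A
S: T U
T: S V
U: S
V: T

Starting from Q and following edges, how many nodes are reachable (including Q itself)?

BFS from Q visits: Q, P, M, A, I, J, F, H, E, B, C, R, N, L, K, D, G, O
Reachable nodes: 18 of 22 total.

18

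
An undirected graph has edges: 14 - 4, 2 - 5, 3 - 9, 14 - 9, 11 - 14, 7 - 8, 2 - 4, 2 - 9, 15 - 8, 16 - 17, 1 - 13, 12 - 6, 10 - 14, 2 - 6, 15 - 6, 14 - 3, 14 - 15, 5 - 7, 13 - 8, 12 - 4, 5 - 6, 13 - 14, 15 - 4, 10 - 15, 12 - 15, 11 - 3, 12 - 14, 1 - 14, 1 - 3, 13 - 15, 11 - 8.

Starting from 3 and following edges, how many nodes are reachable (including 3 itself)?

BFS from 3 visits: 3, 14, 11, 9, 1, 15, 13, 12, 10, 4, 8, 2, 6, 7, 5
Reachable nodes: 15 of 17 total.

15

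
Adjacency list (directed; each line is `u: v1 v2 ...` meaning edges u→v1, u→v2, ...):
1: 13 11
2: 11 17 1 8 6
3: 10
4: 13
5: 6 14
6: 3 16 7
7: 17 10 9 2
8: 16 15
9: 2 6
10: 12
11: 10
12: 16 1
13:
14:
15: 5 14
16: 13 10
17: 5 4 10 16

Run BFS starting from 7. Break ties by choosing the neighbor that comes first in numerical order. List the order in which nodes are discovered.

7 → 2 → 9 → 10 → 17 → 1 → 6 → 8 → 11 → 12 → 4 → 5 → 16 → 13 → 3 → 15 → 14

Visit 7; enqueue 2, 9, 10, 17 → queue [2, 9, 10, 17]
Visit 2; enqueue 1, 6, 8, 11 → queue [9, 10, 17, 1, 6, 8, 11]
Visit 9 → queue [10, 17, 1, 6, 8, 11]
Visit 10; enqueue 12 → queue [17, 1, 6, 8, 11, 12]
Visit 17; enqueue 4, 5, 16 → queue [1, 6, 8, 11, 12, 4, 5, 16]
Visit 1; enqueue 13 → queue [6, 8, 11, 12, 4, 5, 16, 13]
Visit 6; enqueue 3 → queue [8, 11, 12, 4, 5, 16, 13, 3]
Visit 8; enqueue 15 → queue [11, 12, 4, 5, 16, 13, 3, 15]
Visit 11 → queue [12, 4, 5, 16, 13, 3, 15]
Visit 12 → queue [4, 5, 16, 13, 3, 15]
Visit 4 → queue [5, 16, 13, 3, 15]
Visit 5; enqueue 14 → queue [16, 13, 3, 15, 14]
Visit 16 → queue [13, 3, 15, 14]
Visit 13 → queue [3, 15, 14]
Visit 3 → queue [15, 14]
Visit 15 → queue [14]
Visit 14 → queue []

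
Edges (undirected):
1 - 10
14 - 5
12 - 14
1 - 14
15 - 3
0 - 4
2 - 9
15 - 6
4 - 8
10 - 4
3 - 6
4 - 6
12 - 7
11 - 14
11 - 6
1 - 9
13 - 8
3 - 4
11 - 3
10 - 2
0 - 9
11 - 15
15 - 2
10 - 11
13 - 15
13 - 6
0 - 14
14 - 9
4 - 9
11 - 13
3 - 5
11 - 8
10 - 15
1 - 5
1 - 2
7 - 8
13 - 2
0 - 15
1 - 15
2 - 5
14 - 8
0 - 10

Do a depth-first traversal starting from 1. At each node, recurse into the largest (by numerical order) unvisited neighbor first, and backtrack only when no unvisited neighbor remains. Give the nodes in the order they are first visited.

Visit 1
1 → 15
15 → 13
13 → 11
11 → 14
14 → 12
12 → 7
7 → 8
8 → 4
4 → 10
10 → 2
2 → 9
9 → 0
2 → 5
5 → 3
3 → 6

1, 15, 13, 11, 14, 12, 7, 8, 4, 10, 2, 9, 0, 5, 3, 6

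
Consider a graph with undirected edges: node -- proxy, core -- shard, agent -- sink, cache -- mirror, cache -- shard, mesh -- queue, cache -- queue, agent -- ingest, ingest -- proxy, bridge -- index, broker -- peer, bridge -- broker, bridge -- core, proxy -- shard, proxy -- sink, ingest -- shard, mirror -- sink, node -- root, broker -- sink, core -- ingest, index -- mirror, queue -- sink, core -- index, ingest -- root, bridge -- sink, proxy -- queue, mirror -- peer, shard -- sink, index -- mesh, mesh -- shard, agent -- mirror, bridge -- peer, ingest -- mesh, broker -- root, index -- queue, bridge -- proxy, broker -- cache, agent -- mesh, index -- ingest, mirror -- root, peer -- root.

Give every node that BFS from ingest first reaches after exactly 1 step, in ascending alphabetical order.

Level 0: ingest
Level 1: agent, core, index, mesh, proxy, root, shard
Level 2: bridge, broker, cache, mirror, node, peer, queue, sink

agent, core, index, mesh, proxy, root, shard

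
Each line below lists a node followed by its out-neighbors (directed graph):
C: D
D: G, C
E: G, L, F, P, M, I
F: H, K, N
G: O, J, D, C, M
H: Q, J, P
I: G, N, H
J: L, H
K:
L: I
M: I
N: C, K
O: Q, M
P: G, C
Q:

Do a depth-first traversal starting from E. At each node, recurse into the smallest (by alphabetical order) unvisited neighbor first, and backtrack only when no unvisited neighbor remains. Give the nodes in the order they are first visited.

Visit E
E → F
F → H
H → J
J → L
L → I
I → G
G → C
C → D
G → M
G → O
O → Q
I → N
N → K
H → P

E → F → H → J → L → I → G → C → D → M → O → Q → N → K → P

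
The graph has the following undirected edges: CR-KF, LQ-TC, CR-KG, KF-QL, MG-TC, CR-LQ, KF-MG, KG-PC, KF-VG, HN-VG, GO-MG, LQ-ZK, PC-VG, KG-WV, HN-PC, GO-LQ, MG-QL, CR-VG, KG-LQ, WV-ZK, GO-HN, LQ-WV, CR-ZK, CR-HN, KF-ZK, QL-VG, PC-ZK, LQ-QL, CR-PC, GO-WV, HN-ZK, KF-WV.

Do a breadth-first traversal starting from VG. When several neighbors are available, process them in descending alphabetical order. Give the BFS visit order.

VG → QL → PC → KF → HN → CR → MG → LQ → ZK → KG → WV → GO → TC

Visit VG; enqueue QL, PC, KF, HN, CR → queue [QL, PC, KF, HN, CR]
Visit QL; enqueue MG, LQ → queue [PC, KF, HN, CR, MG, LQ]
Visit PC; enqueue ZK, KG → queue [KF, HN, CR, MG, LQ, ZK, KG]
Visit KF; enqueue WV → queue [HN, CR, MG, LQ, ZK, KG, WV]
Visit HN; enqueue GO → queue [CR, MG, LQ, ZK, KG, WV, GO]
Visit CR → queue [MG, LQ, ZK, KG, WV, GO]
Visit MG; enqueue TC → queue [LQ, ZK, KG, WV, GO, TC]
Visit LQ → queue [ZK, KG, WV, GO, TC]
Visit ZK → queue [KG, WV, GO, TC]
Visit KG → queue [WV, GO, TC]
Visit WV → queue [GO, TC]
Visit GO → queue [TC]
Visit TC → queue []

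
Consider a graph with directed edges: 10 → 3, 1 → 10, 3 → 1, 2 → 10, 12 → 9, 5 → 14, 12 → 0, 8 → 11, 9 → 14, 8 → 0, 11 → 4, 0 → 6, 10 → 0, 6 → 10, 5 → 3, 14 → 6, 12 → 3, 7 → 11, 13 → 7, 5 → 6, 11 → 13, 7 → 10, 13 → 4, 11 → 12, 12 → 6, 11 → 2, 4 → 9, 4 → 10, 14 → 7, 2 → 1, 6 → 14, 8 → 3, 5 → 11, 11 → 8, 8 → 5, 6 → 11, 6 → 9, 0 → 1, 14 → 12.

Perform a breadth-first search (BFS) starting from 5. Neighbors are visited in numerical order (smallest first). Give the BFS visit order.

5, 3, 6, 11, 14, 1, 9, 10, 2, 4, 8, 12, 13, 7, 0

Visit 5; enqueue 3, 6, 11, 14 → queue [3, 6, 11, 14]
Visit 3; enqueue 1 → queue [6, 11, 14, 1]
Visit 6; enqueue 9, 10 → queue [11, 14, 1, 9, 10]
Visit 11; enqueue 2, 4, 8, 12, 13 → queue [14, 1, 9, 10, 2, 4, 8, 12, 13]
Visit 14; enqueue 7 → queue [1, 9, 10, 2, 4, 8, 12, 13, 7]
Visit 1 → queue [9, 10, 2, 4, 8, 12, 13, 7]
Visit 9 → queue [10, 2, 4, 8, 12, 13, 7]
Visit 10; enqueue 0 → queue [2, 4, 8, 12, 13, 7, 0]
Visit 2 → queue [4, 8, 12, 13, 7, 0]
Visit 4 → queue [8, 12, 13, 7, 0]
Visit 8 → queue [12, 13, 7, 0]
Visit 12 → queue [13, 7, 0]
Visit 13 → queue [7, 0]
Visit 7 → queue [0]
Visit 0 → queue []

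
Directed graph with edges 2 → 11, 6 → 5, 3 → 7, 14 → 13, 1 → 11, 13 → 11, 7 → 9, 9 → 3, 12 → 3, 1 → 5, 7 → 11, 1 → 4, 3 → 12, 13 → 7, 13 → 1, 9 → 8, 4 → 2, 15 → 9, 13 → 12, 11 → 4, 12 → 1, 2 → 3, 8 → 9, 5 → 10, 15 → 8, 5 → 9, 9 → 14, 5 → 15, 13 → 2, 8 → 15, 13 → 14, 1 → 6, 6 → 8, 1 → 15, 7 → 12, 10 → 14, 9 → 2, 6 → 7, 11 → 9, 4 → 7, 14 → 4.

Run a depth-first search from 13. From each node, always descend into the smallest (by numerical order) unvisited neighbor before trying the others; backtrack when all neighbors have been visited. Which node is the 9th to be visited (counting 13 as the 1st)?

15

Visit 13
13 → 1
1 → 4
4 → 2
2 → 3
3 → 7
7 → 9
9 → 8
8 → 15
9 → 14
7 → 11
7 → 12
1 → 5
5 → 10
1 → 6

Visit order: 13, 1, 4, 2, 3, 7, 9, 8, 15, 14, 11, 12, 5, 10, 6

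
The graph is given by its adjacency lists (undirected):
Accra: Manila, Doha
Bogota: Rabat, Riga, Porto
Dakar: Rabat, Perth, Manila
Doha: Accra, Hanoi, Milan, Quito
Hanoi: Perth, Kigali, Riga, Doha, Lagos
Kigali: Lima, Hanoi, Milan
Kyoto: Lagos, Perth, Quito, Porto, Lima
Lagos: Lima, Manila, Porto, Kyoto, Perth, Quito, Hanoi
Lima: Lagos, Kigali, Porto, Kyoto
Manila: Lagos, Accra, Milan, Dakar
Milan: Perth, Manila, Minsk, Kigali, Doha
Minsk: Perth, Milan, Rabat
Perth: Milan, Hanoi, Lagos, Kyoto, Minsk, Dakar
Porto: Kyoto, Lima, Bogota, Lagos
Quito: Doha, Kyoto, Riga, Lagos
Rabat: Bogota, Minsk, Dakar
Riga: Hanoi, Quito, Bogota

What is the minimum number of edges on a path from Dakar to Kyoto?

2

Level 0: Dakar
Level 1: Manila, Perth, Rabat
Level 2: Accra, Bogota, Hanoi, Kyoto, Lagos, Milan, Minsk
Level 3: Doha, Kigali, Lima, Porto, Quito, Riga
Kyoto first appears at level 2.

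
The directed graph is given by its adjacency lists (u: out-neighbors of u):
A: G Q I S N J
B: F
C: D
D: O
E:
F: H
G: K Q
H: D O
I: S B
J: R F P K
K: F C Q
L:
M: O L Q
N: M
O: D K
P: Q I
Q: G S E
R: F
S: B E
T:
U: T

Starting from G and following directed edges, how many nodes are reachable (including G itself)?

11

BFS from G visits: G, K, Q, F, C, S, E, H, D, B, O
Reachable nodes: 11 of 21 total.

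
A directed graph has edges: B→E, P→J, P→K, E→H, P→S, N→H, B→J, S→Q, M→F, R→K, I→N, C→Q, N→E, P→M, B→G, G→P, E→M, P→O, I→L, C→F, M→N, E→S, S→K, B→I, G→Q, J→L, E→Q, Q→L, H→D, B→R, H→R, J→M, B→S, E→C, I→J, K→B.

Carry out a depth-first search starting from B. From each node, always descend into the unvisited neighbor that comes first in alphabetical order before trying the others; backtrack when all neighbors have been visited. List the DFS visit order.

Visit B
B → E
E → C
C → F
C → Q
Q → L
E → H
H → D
H → R
R → K
E → M
M → N
E → S
B → G
G → P
P → J
P → O
B → I

B, E, C, F, Q, L, H, D, R, K, M, N, S, G, P, J, O, I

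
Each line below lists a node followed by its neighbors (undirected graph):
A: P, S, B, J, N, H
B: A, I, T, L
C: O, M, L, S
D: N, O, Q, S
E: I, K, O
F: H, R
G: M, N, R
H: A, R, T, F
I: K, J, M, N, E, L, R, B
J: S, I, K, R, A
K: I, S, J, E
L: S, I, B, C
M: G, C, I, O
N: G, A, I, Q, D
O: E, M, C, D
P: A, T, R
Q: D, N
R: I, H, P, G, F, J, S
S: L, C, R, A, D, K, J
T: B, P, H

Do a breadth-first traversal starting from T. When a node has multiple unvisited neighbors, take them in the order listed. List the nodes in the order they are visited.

Visit T; enqueue B, P, H → queue [B, P, H]
Visit B; enqueue A, I, L → queue [P, H, A, I, L]
Visit P; enqueue R → queue [H, A, I, L, R]
Visit H; enqueue F → queue [A, I, L, R, F]
Visit A; enqueue S, J, N → queue [I, L, R, F, S, J, N]
Visit I; enqueue K, M, E → queue [L, R, F, S, J, N, K, M, E]
Visit L; enqueue C → queue [R, F, S, J, N, K, M, E, C]
Visit R; enqueue G → queue [F, S, J, N, K, M, E, C, G]
Visit F → queue [S, J, N, K, M, E, C, G]
Visit S; enqueue D → queue [J, N, K, M, E, C, G, D]
Visit J → queue [N, K, M, E, C, G, D]
Visit N; enqueue Q → queue [K, M, E, C, G, D, Q]
Visit K → queue [M, E, C, G, D, Q]
Visit M; enqueue O → queue [E, C, G, D, Q, O]
Visit E → queue [C, G, D, Q, O]
Visit C → queue [G, D, Q, O]
Visit G → queue [D, Q, O]
Visit D → queue [Q, O]
Visit Q → queue [O]
Visit O → queue []

T, B, P, H, A, I, L, R, F, S, J, N, K, M, E, C, G, D, Q, O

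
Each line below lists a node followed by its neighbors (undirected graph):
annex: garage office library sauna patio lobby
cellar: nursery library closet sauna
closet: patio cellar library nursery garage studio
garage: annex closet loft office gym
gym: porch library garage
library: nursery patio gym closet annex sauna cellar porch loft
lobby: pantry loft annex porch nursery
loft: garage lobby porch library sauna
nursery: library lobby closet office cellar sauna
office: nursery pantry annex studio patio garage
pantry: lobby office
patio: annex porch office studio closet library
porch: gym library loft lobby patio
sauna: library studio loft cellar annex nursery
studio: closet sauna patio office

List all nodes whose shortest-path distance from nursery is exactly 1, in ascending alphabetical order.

cellar, closet, library, lobby, office, sauna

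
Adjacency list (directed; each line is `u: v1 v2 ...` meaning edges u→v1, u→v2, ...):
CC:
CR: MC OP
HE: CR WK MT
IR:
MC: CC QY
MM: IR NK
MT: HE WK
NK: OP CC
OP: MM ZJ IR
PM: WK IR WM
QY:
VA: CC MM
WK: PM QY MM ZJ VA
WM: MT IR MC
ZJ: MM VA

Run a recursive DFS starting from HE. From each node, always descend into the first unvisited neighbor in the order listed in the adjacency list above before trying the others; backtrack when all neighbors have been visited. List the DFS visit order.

HE CR MC CC QY OP MM IR NK ZJ VA WK PM WM MT

Visit HE
HE → CR
CR → MC
MC → CC
MC → QY
CR → OP
OP → MM
MM → IR
MM → NK
OP → ZJ
ZJ → VA
HE → WK
WK → PM
PM → WM
WM → MT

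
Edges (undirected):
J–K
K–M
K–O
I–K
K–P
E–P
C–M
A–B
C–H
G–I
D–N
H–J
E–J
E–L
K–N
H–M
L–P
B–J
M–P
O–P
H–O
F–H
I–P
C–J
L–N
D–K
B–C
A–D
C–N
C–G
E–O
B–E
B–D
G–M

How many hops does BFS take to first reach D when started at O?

2

Level 0: O
Level 1: E, H, K, P
Level 2: B, C, D, F, I, J, L, M, N
Level 3: A, G
D first appears at level 2.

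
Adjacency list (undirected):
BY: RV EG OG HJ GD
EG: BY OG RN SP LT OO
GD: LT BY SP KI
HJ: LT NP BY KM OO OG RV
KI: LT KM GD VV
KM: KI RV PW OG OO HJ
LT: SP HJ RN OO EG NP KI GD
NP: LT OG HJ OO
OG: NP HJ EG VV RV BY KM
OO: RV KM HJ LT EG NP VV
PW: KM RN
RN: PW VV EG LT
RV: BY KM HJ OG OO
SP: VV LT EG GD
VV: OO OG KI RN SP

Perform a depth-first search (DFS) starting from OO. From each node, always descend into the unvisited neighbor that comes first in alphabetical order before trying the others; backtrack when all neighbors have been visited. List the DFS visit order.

OO EG BY GD KI KM HJ LT NP OG RV VV RN PW SP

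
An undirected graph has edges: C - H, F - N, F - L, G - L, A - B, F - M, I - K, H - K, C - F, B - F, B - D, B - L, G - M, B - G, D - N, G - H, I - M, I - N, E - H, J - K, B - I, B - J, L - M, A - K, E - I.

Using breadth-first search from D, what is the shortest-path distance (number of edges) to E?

3

Level 0: D
Level 1: B, N
Level 2: A, F, G, I, J, L
Level 3: C, E, H, K, M
E first appears at level 3.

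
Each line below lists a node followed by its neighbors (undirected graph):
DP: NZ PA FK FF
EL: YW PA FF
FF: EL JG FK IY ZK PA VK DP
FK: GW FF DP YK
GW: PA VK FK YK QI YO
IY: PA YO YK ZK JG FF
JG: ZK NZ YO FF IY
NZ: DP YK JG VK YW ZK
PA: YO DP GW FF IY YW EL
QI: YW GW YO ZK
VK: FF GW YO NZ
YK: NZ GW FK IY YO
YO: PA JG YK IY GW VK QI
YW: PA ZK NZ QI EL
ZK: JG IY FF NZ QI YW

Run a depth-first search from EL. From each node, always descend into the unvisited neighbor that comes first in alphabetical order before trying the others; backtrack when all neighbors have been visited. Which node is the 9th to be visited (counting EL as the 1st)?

Visit EL
EL → FF
FF → DP
DP → FK
FK → GW
GW → PA
PA → IY
IY → JG
JG → NZ
NZ → VK
VK → YO
YO → QI
QI → YW
YW → ZK
YO → YK

Visit order: EL, FF, DP, FK, GW, PA, IY, JG, NZ, VK, YO, QI, YW, ZK, YK

NZ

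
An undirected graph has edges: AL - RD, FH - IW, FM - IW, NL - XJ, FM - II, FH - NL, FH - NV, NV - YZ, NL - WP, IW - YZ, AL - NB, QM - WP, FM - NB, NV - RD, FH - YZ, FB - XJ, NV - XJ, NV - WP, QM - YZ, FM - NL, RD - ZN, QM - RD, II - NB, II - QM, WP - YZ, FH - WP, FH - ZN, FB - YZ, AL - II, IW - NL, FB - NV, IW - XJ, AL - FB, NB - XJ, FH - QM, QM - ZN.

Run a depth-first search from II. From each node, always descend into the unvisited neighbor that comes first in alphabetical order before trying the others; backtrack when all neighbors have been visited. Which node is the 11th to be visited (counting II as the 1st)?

Visit II
II → AL
AL → FB
FB → NV
NV → FH
FH → IW
IW → FM
FM → NB
NB → XJ
XJ → NL
NL → WP
WP → QM
QM → RD
RD → ZN
QM → YZ

Visit order: II, AL, FB, NV, FH, IW, FM, NB, XJ, NL, WP, QM, RD, ZN, YZ

WP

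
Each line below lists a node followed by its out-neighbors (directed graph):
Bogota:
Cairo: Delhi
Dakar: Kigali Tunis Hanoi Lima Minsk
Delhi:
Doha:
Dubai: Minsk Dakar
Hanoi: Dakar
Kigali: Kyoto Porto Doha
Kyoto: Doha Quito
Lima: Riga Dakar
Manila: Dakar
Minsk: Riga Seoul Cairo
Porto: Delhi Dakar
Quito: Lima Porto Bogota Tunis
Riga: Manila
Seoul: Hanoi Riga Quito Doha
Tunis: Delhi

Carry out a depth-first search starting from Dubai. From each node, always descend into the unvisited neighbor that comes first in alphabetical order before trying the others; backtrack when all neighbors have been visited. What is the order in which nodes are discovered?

Visit Dubai
Dubai → Dakar
Dakar → Hanoi
Dakar → Kigali
Kigali → Doha
Kigali → Kyoto
Kyoto → Quito
Quito → Bogota
Quito → Lima
Lima → Riga
Riga → Manila
Quito → Porto
Porto → Delhi
Quito → Tunis
Dakar → Minsk
Minsk → Cairo
Minsk → Seoul

Dubai, Dakar, Hanoi, Kigali, Doha, Kyoto, Quito, Bogota, Lima, Riga, Manila, Porto, Delhi, Tunis, Minsk, Cairo, Seoul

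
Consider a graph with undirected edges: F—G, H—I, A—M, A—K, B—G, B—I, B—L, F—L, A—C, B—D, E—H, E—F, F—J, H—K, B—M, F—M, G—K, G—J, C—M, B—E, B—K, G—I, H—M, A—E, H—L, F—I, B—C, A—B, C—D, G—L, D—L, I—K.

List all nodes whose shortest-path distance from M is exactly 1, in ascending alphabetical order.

A, B, C, F, H

Level 0: M
Level 1: A, B, C, F, H
Level 2: D, E, G, I, J, K, L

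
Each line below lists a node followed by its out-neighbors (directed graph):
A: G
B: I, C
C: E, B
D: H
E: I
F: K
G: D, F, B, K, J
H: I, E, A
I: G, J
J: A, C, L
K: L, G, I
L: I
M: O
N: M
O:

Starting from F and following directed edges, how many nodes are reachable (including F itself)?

BFS from F visits: F, K, G, I, L, B, D, J, C, H, A, E
Reachable nodes: 12 of 15 total.

12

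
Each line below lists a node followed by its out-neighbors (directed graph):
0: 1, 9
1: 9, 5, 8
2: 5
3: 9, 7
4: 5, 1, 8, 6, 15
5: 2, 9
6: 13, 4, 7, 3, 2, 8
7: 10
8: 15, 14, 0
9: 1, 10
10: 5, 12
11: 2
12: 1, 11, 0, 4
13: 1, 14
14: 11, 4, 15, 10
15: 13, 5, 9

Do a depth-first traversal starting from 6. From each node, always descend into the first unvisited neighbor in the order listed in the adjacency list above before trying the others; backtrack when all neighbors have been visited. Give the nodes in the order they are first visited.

Visit 6
6 → 13
13 → 1
1 → 9
9 → 10
10 → 5
5 → 2
10 → 12
12 → 11
12 → 0
12 → 4
4 → 8
8 → 15
8 → 14
6 → 7
6 → 3

6 → 13 → 1 → 9 → 10 → 5 → 2 → 12 → 11 → 0 → 4 → 8 → 15 → 14 → 7 → 3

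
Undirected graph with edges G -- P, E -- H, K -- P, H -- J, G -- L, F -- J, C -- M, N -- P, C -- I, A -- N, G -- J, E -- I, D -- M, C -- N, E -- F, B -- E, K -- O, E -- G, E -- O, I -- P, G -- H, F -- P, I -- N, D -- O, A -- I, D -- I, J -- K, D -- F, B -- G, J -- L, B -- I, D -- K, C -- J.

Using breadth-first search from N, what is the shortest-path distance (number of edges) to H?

3

Level 0: N
Level 1: A, C, I, P
Level 2: B, D, E, F, G, J, K, M
Level 3: H, L, O
H first appears at level 3.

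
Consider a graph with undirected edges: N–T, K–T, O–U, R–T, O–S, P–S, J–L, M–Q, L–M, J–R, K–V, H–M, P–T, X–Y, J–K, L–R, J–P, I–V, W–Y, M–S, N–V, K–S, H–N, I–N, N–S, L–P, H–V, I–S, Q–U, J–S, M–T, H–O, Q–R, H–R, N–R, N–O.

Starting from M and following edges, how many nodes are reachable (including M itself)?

15

BFS from M visits: M, T, S, Q, L, H, R, P, N, K, O, J, I, U, V
Reachable nodes: 15 of 18 total.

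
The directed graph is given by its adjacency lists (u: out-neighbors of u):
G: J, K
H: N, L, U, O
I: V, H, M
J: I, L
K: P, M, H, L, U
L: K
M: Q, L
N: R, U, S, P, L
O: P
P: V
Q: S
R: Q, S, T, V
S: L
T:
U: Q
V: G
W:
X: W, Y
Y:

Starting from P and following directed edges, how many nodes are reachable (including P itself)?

BFS from P visits: P, V, G, J, K, I, L, M, H, U, Q, N, O, S, R, T
Reachable nodes: 16 of 19 total.

16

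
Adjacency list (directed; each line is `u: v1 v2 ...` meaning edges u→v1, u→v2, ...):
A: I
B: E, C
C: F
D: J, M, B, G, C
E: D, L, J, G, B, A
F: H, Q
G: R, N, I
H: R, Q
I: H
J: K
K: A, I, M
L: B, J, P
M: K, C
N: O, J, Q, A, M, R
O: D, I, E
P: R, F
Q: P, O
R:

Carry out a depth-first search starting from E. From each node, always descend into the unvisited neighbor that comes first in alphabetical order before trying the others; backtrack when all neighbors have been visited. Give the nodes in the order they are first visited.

E, A, I, H, Q, O, D, B, C, F, G, N, J, K, M, R, P, L

Visit E
E → A
A → I
I → H
H → Q
Q → O
O → D
D → B
B → C
C → F
D → G
G → N
N → J
J → K
K → M
N → R
Q → P
E → L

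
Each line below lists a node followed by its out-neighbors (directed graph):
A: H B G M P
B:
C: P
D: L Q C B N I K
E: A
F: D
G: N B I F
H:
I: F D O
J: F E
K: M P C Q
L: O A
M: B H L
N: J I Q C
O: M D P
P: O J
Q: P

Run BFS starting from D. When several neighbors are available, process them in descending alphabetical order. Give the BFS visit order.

Visit D; enqueue Q, N, L, K, I, C, B → queue [Q, N, L, K, I, C, B]
Visit Q; enqueue P → queue [N, L, K, I, C, B, P]
Visit N; enqueue J → queue [L, K, I, C, B, P, J]
Visit L; enqueue O, A → queue [K, I, C, B, P, J, O, A]
Visit K; enqueue M → queue [I, C, B, P, J, O, A, M]
Visit I; enqueue F → queue [C, B, P, J, O, A, M, F]
Visit C → queue [B, P, J, O, A, M, F]
Visit B → queue [P, J, O, A, M, F]
Visit P → queue [J, O, A, M, F]
Visit J; enqueue E → queue [O, A, M, F, E]
Visit O → queue [A, M, F, E]
Visit A; enqueue H, G → queue [M, F, E, H, G]
Visit M → queue [F, E, H, G]
Visit F → queue [E, H, G]
Visit E → queue [H, G]
Visit H → queue [G]
Visit G → queue []

D → Q → N → L → K → I → C → B → P → J → O → A → M → F → E → H → G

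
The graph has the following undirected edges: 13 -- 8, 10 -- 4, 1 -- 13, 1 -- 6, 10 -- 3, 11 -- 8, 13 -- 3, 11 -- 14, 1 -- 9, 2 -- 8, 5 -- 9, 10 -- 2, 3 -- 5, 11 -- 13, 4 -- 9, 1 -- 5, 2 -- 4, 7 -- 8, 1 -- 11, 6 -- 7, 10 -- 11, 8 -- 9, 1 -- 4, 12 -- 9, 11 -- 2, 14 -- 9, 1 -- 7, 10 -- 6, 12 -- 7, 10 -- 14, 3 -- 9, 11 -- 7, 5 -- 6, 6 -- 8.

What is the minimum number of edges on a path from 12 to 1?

2

Level 0: 12
Level 1: 7, 9
Level 2: 1, 3, 4, 5, 6, 8, 11, 14
Level 3: 2, 10, 13
1 first appears at level 2.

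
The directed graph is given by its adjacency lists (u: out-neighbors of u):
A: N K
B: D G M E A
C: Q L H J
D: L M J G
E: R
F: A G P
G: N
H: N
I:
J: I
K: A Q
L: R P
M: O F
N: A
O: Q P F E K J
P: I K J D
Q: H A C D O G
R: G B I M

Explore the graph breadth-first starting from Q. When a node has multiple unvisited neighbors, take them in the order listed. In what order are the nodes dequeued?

Q → H → A → C → D → O → G → N → K → L → J → M → P → F → E → R → I → B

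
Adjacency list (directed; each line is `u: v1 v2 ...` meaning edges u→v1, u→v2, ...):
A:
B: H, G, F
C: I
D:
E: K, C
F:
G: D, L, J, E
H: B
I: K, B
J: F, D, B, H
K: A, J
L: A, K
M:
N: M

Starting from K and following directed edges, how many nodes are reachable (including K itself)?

12

BFS from K visits: K, A, J, F, D, B, H, G, L, E, C, I
Reachable nodes: 12 of 14 total.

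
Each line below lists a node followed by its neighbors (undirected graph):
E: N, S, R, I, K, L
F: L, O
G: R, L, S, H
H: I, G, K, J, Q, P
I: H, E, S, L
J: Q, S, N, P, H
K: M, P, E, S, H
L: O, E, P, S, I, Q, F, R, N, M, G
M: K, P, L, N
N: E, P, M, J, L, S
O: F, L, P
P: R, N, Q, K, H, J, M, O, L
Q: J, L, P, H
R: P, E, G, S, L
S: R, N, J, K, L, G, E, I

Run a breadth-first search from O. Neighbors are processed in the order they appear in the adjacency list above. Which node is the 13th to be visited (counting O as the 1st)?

K

Visit O; enqueue F, L, P → queue [F, L, P]
Visit F → queue [L, P]
Visit L; enqueue E, S, I, Q, R, N, M, G → queue [P, E, S, I, Q, R, N, M, G]
Visit P; enqueue K, H, J → queue [E, S, I, Q, R, N, M, G, K, H, J]
Visit E → queue [S, I, Q, R, N, M, G, K, H, J]
Visit S → queue [I, Q, R, N, M, G, K, H, J]
Visit I → queue [Q, R, N, M, G, K, H, J]
Visit Q → queue [R, N, M, G, K, H, J]
Visit R → queue [N, M, G, K, H, J]
Visit N → queue [M, G, K, H, J]
Visit M → queue [G, K, H, J]
Visit G → queue [K, H, J]
Visit K → queue [H, J]
Visit H → queue [J]
Visit J → queue []

Visit order: O, F, L, P, E, S, I, Q, R, N, M, G, K, H, J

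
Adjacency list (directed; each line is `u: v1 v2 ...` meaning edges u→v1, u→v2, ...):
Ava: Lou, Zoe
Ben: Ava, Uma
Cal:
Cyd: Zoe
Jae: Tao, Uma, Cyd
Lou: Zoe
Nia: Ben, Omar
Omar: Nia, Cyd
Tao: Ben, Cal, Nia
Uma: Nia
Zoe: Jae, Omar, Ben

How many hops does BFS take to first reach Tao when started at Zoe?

Level 0: Zoe
Level 1: Ben, Jae, Omar
Level 2: Ava, Cyd, Nia, Tao, Uma
Level 3: Cal, Lou
Tao first appears at level 2.

2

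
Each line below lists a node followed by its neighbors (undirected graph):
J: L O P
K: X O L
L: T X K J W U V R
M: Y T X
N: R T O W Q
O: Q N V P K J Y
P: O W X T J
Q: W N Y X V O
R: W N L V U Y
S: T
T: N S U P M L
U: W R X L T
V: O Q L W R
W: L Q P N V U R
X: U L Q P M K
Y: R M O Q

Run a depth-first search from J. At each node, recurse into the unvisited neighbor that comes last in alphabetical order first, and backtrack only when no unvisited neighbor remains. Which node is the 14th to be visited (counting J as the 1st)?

M

Visit J
J → P
P → X
X → U
U → W
W → V
V → R
R → Y
Y → Q
Q → O
O → N
N → T
T → S
T → M
T → L
L → K

Visit order: J, P, X, U, W, V, R, Y, Q, O, N, T, S, M, L, K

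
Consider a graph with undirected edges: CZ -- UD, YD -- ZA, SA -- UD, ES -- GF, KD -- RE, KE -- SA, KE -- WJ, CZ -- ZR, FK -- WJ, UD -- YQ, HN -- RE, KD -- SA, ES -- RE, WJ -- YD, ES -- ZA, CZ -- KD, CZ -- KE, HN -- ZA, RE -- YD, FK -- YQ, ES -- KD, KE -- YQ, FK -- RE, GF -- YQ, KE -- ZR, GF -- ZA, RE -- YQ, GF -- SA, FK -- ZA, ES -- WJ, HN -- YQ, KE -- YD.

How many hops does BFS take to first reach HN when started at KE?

Level 0: KE
Level 1: CZ, SA, WJ, YD, YQ, ZR
Level 2: ES, FK, GF, HN, KD, RE, UD, ZA
HN first appears at level 2.

2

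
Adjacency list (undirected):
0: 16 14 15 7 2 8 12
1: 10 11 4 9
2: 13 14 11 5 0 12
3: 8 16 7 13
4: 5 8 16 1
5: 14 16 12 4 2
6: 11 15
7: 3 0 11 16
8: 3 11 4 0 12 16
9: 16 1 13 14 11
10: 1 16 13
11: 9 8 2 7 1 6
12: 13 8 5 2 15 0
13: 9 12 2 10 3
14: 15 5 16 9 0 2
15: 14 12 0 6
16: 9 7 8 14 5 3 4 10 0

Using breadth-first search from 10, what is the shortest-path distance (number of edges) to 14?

2

Level 0: 10
Level 1: 1, 13, 16
Level 2: 0, 2, 3, 4, 5, 7, 8, 9, 11, 12, 14
Level 3: 6, 15
14 first appears at level 2.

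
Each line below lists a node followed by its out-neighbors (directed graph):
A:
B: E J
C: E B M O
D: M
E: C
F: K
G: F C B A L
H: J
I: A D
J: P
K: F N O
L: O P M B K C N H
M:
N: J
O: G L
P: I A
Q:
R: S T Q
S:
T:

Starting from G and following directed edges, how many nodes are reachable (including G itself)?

BFS from G visits: G, F, C, B, A, L, K, E, M, O, J, P, N, H, I, D
Reachable nodes: 16 of 20 total.

16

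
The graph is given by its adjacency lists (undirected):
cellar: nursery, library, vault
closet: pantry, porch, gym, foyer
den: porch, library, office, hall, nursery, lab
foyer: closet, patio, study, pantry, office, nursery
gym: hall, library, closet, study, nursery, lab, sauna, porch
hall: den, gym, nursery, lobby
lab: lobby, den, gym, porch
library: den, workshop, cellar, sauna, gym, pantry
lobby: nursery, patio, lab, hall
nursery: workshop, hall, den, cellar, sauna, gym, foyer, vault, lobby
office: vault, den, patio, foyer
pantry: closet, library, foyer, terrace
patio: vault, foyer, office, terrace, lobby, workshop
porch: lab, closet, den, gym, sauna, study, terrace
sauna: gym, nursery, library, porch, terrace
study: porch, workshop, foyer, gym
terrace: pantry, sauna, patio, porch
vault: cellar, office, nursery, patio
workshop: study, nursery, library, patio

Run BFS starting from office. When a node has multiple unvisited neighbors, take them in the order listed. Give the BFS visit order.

office → vault → den → patio → foyer → cellar → nursery → porch → library → hall → lab → terrace → lobby → workshop → closet → study → pantry → sauna → gym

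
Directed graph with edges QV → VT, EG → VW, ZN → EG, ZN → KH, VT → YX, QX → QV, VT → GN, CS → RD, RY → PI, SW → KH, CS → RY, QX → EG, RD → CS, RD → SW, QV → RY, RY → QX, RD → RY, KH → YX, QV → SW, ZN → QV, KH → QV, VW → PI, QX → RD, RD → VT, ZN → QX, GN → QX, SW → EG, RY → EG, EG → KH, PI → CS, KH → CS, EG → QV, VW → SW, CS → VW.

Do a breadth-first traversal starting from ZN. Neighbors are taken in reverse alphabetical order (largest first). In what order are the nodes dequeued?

ZN → QX → QV → KH → EG → RD → VT → SW → RY → YX → CS → VW → GN → PI

Visit ZN; enqueue QX, QV, KH, EG → queue [QX, QV, KH, EG]
Visit QX; enqueue RD → queue [QV, KH, EG, RD]
Visit QV; enqueue VT, SW, RY → queue [KH, EG, RD, VT, SW, RY]
Visit KH; enqueue YX, CS → queue [EG, RD, VT, SW, RY, YX, CS]
Visit EG; enqueue VW → queue [RD, VT, SW, RY, YX, CS, VW]
Visit RD → queue [VT, SW, RY, YX, CS, VW]
Visit VT; enqueue GN → queue [SW, RY, YX, CS, VW, GN]
Visit SW → queue [RY, YX, CS, VW, GN]
Visit RY; enqueue PI → queue [YX, CS, VW, GN, PI]
Visit YX → queue [CS, VW, GN, PI]
Visit CS → queue [VW, GN, PI]
Visit VW → queue [GN, PI]
Visit GN → queue [PI]
Visit PI → queue []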